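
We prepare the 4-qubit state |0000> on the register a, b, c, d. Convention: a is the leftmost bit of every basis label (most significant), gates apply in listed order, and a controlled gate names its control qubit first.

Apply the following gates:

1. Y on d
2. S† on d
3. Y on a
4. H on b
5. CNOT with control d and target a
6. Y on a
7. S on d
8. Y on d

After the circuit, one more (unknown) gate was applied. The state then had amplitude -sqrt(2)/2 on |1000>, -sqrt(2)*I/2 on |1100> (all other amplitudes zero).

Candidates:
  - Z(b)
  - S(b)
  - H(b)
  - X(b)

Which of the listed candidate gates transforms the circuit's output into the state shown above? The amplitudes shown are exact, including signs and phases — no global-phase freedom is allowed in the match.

The unique candidate consistent with the amplitudes is S(b).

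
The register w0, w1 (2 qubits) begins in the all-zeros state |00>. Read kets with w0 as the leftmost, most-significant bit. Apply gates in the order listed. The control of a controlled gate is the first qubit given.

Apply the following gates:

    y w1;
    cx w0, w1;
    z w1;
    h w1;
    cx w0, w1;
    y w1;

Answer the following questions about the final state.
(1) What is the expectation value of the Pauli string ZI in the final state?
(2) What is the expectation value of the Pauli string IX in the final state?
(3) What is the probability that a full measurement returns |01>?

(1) In the final state, ZI has expectation 1.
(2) In the final state, IX has expectation 1.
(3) The probability of measuring |01> is 1/2.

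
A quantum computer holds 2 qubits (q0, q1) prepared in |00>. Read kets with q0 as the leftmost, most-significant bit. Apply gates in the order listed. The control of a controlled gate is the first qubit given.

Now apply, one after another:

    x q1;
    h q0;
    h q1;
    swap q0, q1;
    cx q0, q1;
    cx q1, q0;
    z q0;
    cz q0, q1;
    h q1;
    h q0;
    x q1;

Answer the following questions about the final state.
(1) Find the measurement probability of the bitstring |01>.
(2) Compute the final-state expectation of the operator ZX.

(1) Outcome |01> occurs with probability 1/4.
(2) The observable ZX averages to 1.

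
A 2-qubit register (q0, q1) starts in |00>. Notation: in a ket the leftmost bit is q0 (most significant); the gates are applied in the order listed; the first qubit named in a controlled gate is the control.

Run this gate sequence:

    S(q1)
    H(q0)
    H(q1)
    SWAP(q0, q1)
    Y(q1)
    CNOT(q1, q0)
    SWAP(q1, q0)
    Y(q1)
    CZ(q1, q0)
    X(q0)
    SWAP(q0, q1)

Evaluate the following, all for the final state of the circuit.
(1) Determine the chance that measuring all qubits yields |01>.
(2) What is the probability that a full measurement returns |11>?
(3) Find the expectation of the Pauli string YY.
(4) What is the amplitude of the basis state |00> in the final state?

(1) The probability of measuring |01> is 1/4.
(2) Outcome |11> occurs with probability 1/4.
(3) The expectation value of YY is -1.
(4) The amplitude on |00> is 1/2.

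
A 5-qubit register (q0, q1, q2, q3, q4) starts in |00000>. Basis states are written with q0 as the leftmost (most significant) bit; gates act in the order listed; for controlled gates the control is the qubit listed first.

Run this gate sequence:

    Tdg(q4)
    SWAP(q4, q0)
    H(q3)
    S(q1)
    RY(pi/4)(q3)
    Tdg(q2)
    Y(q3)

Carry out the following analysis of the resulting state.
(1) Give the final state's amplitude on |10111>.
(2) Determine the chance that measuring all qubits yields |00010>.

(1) The final state's coefficient on |10111> equals 0.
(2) Outcome |00010> occurs with probability 1/2 - sqrt(2)/4.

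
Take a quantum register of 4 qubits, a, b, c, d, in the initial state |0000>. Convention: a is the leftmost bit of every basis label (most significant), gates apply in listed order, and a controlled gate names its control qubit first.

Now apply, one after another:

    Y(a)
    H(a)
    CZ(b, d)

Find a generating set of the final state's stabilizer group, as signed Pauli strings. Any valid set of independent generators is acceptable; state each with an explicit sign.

The stabilizer group can be generated by -XIII, +IZII, +IIZI, +IIIZ, among other valid generating sets.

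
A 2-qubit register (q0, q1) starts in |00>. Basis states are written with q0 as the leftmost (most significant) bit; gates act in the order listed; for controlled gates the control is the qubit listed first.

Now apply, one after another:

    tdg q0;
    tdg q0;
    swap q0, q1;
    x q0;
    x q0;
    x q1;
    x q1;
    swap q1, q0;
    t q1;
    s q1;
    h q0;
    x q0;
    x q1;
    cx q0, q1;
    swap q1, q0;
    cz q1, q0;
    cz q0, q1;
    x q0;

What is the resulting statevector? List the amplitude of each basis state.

The resulting statevector has amplitude sqrt(2)/2 on |00>, 0 on |01>, 0 on |10>, sqrt(2)/2 on |11>.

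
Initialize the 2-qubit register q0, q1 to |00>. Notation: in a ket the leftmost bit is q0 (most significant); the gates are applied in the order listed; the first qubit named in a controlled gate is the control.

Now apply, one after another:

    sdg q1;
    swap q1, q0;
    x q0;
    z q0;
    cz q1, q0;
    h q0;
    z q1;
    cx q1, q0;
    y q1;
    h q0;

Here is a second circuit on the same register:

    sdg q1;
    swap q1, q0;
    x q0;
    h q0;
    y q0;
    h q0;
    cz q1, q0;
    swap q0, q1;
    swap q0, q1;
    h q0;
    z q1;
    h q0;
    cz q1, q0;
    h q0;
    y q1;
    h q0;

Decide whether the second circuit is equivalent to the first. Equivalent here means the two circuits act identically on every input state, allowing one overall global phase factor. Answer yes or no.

No: there is an input state on which the two circuits produce genuinely different outputs (not merely differing by a phase).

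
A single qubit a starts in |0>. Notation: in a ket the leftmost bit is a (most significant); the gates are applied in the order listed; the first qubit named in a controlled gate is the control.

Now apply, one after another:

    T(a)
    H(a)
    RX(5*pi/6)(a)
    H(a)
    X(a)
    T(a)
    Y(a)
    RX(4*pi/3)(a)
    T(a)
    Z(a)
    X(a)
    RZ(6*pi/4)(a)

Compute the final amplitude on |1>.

The amplitude on |1> is -(1 - I)*(sqrt(2) + sqrt(6)*I)/8.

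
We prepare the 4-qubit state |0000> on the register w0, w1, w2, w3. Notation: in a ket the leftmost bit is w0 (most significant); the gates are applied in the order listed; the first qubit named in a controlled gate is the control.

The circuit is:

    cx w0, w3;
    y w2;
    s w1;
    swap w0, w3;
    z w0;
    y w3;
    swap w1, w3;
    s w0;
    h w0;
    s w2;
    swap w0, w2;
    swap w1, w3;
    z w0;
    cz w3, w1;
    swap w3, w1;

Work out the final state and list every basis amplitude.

The resulting statevector has amplitude sqrt(2)*I/2 on |1100>, sqrt(2)*I/2 on |1110>, and 0 on every other basis state.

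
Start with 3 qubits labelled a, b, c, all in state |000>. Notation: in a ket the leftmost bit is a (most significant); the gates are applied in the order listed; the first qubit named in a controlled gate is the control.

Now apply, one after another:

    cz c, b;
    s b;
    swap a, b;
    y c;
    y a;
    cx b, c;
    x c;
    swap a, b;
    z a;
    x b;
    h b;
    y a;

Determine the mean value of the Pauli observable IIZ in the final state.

In the final state, IIZ has expectation 1.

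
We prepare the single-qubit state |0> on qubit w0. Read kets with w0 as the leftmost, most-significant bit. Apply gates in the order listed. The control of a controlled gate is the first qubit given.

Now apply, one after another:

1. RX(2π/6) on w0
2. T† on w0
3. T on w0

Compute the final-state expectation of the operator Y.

In the final state, Y has expectation -sqrt(3)/2.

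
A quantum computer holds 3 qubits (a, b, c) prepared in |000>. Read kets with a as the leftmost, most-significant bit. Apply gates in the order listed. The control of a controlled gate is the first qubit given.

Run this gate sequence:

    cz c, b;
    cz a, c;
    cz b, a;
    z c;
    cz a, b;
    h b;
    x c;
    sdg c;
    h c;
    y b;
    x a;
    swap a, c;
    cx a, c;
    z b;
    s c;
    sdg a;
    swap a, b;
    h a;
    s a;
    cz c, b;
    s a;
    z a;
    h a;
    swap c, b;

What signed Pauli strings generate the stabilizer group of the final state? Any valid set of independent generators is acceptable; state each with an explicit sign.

The stabilizer group can be generated by +XII, +IXX, -IZZ, among other valid generating sets.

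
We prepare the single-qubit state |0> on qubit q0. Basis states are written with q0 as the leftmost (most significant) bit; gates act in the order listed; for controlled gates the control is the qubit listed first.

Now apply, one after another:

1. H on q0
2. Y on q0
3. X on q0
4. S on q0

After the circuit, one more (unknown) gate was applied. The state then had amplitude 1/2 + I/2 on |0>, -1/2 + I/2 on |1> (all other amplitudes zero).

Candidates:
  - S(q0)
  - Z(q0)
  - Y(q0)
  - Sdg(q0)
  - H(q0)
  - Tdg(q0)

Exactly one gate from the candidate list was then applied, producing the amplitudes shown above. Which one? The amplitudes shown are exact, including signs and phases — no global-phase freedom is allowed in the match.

It was H(q0) that produced the state shown.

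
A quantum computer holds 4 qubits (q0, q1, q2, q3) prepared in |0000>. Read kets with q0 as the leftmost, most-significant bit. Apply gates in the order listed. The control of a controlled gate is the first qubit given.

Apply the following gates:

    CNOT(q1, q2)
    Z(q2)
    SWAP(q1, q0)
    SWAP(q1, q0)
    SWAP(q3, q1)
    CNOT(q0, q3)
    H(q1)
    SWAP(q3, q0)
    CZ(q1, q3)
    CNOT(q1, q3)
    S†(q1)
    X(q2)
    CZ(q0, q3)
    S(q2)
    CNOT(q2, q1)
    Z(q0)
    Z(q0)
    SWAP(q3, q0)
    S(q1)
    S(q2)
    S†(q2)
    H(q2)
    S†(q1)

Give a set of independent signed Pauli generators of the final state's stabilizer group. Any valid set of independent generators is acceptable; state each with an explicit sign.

The stabilizer group can be generated by +XYII, -IIXI, -ZZII, +IIIZ, among other valid generating sets. Key observation: gates 3-4 undo each other exactly, leaving only the rest of the circuit to track.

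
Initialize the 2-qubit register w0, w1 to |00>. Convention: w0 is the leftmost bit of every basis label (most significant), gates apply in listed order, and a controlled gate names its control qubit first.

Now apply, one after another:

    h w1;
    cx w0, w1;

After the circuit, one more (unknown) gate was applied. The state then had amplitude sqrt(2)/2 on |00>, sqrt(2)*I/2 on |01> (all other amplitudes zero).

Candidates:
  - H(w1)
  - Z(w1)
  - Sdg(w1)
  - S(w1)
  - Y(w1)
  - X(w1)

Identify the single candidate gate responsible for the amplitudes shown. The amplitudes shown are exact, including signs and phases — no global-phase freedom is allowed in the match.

It was S(w1) that produced the state shown.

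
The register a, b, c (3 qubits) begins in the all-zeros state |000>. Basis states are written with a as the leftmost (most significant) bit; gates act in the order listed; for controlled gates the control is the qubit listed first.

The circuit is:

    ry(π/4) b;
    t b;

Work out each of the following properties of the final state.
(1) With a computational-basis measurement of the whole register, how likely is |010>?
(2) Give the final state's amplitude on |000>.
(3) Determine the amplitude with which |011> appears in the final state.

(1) A full measurement returns |010> with probability 1/2 - sqrt(2)/4.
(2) The final state's coefficient on |000> equals sqrt(sqrt(2) + 2)/2.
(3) The final state's coefficient on |011> equals 0.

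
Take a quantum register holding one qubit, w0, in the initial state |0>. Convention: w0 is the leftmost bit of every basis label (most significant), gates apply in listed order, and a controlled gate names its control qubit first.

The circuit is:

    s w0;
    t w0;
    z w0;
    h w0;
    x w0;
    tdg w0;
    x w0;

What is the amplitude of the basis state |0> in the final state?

The final state's coefficient on |0> equals -sqrt(2)*exp(3*I*pi/4)/2.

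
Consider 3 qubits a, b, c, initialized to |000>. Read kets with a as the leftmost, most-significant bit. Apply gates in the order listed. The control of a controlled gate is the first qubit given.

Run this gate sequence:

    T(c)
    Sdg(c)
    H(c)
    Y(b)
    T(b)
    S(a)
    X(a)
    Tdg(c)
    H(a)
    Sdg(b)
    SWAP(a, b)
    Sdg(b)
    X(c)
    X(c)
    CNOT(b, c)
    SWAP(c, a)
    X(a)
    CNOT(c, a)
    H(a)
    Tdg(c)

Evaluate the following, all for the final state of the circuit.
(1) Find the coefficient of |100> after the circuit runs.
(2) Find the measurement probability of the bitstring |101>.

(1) The final state's coefficient on |100> equals 0. Key observation: gates 13-14 undo each other exactly, leaving only the rest of the circuit to track.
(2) The probability of measuring |101> is 1/4 - sqrt(2)/8.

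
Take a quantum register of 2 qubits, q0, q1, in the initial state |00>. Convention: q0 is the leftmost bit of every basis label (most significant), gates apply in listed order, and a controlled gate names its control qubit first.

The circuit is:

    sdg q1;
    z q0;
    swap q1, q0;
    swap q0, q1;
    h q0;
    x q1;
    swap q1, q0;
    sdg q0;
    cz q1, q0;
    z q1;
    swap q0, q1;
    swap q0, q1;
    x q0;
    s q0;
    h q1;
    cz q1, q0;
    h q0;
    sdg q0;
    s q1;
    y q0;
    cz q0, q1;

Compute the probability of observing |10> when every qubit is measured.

The probability of measuring |10> is 1/2.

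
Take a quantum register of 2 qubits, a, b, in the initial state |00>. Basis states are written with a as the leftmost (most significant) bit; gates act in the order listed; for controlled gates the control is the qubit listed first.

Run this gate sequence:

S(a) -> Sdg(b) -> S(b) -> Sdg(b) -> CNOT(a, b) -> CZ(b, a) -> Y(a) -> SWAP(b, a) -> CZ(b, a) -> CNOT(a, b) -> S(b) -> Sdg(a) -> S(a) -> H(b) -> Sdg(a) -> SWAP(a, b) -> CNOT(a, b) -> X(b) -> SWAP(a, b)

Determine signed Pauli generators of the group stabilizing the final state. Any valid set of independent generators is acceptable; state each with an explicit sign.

The final state is stabilized by the group generated by -XX, -ZZ; other independent generating sets are equally valid. Key observation: steps 3-4 multiply out to the identity, so the circuit reduces to the remaining gates.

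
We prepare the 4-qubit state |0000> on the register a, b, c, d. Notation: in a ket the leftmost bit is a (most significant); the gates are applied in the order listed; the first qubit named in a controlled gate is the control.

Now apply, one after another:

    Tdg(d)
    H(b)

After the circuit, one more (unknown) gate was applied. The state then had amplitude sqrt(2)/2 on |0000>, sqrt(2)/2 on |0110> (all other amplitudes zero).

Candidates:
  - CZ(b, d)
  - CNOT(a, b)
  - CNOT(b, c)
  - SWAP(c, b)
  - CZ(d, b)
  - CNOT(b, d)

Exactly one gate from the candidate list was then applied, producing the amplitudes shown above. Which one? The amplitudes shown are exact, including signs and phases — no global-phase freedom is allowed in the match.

The unique candidate consistent with the amplitudes is CNOT(b, c).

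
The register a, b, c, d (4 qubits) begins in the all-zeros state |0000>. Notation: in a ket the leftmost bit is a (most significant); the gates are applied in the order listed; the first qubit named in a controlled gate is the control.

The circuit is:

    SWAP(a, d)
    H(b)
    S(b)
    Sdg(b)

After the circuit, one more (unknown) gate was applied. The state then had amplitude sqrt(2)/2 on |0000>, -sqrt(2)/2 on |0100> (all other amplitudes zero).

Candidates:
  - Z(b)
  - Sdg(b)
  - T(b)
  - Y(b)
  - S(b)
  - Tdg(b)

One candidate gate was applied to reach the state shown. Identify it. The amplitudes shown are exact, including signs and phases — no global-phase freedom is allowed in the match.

The applied gate was Z(b). Key observation: steps 3-4 multiply out to the identity, so the circuit reduces to the remaining gates.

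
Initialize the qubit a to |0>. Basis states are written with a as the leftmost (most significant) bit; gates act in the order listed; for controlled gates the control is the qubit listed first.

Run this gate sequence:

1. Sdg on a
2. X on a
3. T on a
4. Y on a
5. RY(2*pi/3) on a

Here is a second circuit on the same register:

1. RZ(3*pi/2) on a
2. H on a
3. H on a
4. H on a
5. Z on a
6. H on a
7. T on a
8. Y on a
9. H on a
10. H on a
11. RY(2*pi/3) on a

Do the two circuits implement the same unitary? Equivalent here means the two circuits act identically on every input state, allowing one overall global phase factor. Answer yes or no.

Yes: on every input state the two circuits agree up to one overall phase factor.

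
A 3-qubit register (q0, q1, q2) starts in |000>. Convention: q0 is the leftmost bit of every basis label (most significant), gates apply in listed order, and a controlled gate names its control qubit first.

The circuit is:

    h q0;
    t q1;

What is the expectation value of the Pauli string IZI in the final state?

In the final state, IZI has expectation 1.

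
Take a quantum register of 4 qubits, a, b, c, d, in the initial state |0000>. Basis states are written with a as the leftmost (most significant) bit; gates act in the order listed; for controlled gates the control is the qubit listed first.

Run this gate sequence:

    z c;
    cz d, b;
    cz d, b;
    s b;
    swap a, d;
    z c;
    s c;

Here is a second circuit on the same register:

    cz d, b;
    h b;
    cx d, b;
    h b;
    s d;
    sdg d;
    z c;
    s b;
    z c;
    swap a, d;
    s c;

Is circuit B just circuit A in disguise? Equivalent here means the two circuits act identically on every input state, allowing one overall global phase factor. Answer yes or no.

Yes: on every input state the two circuits agree up to one overall phase factor.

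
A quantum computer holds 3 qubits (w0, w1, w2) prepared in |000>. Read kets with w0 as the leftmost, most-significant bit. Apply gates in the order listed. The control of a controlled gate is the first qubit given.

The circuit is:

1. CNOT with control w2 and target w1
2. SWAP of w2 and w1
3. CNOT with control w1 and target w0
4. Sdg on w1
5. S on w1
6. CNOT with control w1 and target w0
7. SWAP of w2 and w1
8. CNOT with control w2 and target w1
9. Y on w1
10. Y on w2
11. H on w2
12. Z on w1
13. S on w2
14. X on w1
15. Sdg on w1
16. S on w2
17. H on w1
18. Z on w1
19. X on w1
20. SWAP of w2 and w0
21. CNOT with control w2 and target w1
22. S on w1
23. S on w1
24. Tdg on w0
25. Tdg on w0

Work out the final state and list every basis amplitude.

After the circuit, the state carries amplitude -1/2 on |000>, 0 on |001>, -1/2 on |010>, 0 on |011>, I/2 on |100>, 0 on |101>, I/2 on |110>, 0 on |111>.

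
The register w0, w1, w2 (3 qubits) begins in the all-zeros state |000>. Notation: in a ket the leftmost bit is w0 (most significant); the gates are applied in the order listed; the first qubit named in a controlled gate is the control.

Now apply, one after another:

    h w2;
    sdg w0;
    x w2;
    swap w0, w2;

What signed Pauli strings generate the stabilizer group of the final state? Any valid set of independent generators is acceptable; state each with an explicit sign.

One valid set of independent stabilizer generators is +XII, +IZI, +IIZ (any independent generating set of the same group is equally correct).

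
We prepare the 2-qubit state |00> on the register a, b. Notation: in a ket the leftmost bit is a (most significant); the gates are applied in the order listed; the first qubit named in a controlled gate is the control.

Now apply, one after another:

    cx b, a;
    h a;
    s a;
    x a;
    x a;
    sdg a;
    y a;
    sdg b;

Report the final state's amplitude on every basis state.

The final amplitudes are -sqrt(2)*I/2 on |00>, 0 on |01>, sqrt(2)*I/2 on |10>, 0 on |11>.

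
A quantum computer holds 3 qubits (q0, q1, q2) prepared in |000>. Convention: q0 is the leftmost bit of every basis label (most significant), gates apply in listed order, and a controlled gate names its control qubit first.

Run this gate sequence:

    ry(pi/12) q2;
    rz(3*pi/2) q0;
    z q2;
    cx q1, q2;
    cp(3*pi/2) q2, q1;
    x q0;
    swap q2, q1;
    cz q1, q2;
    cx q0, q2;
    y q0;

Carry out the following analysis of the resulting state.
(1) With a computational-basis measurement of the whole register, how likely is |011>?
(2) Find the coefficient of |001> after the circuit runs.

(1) A full measurement returns |011> with probability -sqrt(6)/8 - sqrt(2)/8 + 1/2.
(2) |001> carries amplitude (sqrt(2 - sqrt(2))/4 + sqrt(3*sqrt(2) + 6)/4)*exp(3*I*pi/4) in the final state.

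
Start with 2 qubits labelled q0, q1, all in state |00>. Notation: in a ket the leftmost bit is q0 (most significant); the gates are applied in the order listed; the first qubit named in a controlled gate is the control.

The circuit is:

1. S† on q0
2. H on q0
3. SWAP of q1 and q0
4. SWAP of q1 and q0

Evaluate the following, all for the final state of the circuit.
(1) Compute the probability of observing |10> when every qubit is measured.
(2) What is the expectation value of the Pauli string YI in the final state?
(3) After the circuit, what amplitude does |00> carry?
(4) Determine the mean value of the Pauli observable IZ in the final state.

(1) Outcome |10> occurs with probability 1/2. Key observation: gates 3-4 undo each other exactly, leaving only the rest of the circuit to track.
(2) The expectation value of YI is 0.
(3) |00> carries amplitude sqrt(2)/2 in the final state.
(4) The expectation value of IZ is 1.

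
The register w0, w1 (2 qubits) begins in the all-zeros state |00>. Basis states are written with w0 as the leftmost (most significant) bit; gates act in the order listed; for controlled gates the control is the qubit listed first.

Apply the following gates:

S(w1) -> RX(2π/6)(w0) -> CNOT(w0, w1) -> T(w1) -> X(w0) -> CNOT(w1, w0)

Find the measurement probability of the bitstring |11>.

Outcome |11> occurs with probability 1/4.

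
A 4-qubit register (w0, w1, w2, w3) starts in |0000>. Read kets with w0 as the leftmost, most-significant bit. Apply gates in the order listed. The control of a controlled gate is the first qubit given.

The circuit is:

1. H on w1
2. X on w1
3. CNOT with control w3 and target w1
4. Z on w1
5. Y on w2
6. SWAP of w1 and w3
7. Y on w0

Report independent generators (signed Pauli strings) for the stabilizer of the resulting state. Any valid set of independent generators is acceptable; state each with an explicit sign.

The final state is stabilized by the group generated by -IIIX, -ZIII, +IZII, -IIZI; other independent generating sets are equally valid.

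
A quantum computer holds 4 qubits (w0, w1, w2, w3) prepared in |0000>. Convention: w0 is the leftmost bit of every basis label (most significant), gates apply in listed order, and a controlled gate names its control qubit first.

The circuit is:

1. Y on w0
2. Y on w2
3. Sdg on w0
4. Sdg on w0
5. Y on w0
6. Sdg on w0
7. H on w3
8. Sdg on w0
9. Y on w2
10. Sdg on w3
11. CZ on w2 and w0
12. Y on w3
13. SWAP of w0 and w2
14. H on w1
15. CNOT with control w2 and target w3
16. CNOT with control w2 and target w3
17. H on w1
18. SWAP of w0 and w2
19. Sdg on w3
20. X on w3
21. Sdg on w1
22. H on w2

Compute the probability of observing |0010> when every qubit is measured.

A full measurement returns |0010> with probability 1/4. Key observation: steps 13-18 multiply out to the identity, so the circuit reduces to the remaining gates.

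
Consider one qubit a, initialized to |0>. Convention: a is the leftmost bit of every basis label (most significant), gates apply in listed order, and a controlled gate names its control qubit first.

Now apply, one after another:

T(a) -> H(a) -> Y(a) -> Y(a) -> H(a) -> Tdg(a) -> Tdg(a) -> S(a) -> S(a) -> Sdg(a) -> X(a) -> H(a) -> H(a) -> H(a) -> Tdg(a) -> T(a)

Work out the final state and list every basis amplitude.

The final amplitudes are sqrt(2)/2 on |0>, -sqrt(2)/2 on |1>. Key observation: gates 1-6 undo each other exactly, leaving only the rest of the circuit to track.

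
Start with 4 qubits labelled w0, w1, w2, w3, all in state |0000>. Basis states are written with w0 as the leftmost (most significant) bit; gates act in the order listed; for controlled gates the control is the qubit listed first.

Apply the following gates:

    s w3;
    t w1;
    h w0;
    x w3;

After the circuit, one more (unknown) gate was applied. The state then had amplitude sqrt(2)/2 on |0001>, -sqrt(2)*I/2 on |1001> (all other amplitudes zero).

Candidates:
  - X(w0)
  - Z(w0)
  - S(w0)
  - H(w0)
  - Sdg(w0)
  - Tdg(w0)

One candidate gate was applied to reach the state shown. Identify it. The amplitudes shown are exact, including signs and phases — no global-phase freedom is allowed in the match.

It was Sdg(w0) that produced the state shown.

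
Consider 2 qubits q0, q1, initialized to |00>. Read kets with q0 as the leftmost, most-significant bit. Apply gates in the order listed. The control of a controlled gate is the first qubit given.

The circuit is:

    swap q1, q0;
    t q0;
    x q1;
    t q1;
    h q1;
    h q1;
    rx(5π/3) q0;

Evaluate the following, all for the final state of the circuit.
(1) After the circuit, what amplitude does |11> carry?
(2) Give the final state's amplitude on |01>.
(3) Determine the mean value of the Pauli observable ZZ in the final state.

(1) |11> carries amplitude -exp(3*I*pi/4)/2 in the final state. Key observation: the block from step 5 through step 6 cancels to the identity and can be dropped.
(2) The final state's coefficient on |01> equals -sqrt(3)*exp(I*pi/4)/2.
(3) In the final state, ZZ has expectation -1/2.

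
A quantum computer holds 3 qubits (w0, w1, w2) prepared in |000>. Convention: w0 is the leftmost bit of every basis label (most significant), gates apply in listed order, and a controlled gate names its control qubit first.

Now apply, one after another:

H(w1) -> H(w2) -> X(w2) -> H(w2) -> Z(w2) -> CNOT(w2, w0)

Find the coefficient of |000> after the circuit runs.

|000> carries amplitude sqrt(2)/2 in the final state. Key observation: gates 2-5 undo each other exactly, leaving only the rest of the circuit to track.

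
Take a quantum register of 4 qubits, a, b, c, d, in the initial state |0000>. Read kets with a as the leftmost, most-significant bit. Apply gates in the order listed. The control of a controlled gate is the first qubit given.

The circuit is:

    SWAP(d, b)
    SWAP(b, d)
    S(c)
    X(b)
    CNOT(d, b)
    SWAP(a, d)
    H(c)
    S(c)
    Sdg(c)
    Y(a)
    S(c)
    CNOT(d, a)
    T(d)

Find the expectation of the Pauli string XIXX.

In the final state, XIXX has expectation 0. Key observation: the block from step 8 through step 9 cancels to the identity and can be dropped.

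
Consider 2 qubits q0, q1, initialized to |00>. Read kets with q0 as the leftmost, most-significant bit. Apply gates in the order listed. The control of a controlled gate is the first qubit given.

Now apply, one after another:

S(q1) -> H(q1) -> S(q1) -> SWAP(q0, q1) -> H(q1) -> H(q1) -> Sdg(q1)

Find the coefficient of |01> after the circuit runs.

The amplitude on |01> is 0.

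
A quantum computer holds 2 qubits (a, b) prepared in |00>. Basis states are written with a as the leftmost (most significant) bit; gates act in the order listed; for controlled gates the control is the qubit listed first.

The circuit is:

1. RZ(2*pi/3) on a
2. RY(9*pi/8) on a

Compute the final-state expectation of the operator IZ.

The observable IZ averages to 1.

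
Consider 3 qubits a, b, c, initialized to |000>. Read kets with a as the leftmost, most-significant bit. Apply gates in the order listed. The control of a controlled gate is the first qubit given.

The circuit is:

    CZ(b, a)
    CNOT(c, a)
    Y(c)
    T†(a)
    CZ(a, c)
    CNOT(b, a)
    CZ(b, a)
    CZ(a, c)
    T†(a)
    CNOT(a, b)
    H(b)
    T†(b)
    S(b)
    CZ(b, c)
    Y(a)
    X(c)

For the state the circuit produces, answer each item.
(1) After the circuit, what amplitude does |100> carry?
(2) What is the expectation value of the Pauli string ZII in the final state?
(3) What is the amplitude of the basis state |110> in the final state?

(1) The amplitude on |100> is -sqrt(2)/2.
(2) In the final state, ZII has expectation -1.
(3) |110> carries amplitude sqrt(2)*exp(I*pi/4)/2 in the final state.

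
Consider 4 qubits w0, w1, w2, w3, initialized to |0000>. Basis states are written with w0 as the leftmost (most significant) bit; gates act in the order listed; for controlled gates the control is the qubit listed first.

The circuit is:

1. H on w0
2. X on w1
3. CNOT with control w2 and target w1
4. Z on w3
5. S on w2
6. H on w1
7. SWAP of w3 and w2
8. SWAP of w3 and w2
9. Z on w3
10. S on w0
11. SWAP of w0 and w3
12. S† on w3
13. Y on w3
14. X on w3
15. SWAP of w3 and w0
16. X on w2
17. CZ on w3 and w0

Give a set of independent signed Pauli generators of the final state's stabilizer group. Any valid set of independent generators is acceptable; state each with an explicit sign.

One valid set of independent stabilizer generators is -XIII, -IXII, -IIZI, +IIIZ (any independent generating set of the same group is equally correct). Key observation: steps 7-8 multiply out to the identity, so the circuit reduces to the remaining gates.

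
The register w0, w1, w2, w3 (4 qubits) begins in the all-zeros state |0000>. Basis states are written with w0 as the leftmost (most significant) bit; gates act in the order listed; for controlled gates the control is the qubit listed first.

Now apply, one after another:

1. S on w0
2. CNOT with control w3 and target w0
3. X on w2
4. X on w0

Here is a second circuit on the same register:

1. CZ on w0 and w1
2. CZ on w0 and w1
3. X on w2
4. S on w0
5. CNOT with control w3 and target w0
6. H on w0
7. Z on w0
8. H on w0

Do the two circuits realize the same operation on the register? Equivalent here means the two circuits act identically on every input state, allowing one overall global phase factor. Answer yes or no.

Yes: on every input state the two circuits agree up to one overall phase factor.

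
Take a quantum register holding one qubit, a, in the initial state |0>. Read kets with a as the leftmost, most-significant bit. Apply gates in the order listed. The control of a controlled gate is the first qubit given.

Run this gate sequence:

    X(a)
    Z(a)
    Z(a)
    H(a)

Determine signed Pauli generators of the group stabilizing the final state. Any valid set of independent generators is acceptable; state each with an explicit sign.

One valid set of independent stabilizer generators is -X (any independent generating set of the same group is equally correct).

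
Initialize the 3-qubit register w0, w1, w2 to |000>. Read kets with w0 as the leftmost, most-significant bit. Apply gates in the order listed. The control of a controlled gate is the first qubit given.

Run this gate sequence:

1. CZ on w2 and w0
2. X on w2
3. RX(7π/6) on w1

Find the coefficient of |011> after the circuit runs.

The amplitude on |011> is I*(-sqrt(6) - sqrt(2))/4.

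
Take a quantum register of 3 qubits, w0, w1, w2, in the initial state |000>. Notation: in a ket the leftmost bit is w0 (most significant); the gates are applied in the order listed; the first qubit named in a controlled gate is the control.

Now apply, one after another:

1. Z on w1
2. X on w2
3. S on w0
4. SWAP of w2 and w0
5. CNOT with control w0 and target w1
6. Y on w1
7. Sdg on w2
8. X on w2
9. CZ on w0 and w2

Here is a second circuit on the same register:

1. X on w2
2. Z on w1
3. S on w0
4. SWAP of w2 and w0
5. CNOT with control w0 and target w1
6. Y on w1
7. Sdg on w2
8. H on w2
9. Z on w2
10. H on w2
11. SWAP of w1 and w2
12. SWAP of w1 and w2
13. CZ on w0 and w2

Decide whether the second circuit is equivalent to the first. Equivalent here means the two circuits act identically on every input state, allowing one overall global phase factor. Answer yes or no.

Yes: on every input state the two circuits agree up to one overall phase factor.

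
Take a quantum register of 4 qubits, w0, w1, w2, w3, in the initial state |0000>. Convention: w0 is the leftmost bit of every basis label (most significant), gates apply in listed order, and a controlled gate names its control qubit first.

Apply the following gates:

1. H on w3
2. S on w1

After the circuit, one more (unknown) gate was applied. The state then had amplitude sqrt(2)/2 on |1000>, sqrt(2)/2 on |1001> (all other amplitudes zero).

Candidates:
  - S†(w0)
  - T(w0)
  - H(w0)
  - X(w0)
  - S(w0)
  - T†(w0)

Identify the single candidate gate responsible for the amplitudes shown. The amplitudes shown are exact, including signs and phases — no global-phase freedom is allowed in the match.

The applied gate was X(w0).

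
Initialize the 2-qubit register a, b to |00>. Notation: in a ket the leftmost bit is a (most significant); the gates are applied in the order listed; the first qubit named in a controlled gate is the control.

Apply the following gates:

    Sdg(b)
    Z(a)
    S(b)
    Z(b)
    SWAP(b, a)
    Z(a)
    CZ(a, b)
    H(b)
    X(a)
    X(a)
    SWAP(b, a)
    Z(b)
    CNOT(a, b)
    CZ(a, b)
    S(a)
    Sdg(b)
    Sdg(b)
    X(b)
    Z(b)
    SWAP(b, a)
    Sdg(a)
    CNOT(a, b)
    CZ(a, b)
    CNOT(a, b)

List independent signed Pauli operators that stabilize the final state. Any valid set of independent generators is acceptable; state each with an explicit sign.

One valid set of independent stabilizer generators is -XX, -ZZ (any independent generating set of the same group is equally correct).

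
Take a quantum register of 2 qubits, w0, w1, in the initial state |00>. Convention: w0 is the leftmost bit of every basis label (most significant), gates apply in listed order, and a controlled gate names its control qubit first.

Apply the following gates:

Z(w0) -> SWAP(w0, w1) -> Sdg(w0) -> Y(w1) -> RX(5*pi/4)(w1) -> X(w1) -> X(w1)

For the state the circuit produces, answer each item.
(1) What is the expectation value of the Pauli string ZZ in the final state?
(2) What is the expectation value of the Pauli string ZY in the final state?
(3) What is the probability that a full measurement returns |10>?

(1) In the final state, ZZ has expectation sqrt(2)/2. Key observation: the block from step 6 through step 7 cancels to the identity and can be dropped.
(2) In the final state, ZY has expectation -sqrt(2)/2.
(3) Outcome |10> occurs with probability 0.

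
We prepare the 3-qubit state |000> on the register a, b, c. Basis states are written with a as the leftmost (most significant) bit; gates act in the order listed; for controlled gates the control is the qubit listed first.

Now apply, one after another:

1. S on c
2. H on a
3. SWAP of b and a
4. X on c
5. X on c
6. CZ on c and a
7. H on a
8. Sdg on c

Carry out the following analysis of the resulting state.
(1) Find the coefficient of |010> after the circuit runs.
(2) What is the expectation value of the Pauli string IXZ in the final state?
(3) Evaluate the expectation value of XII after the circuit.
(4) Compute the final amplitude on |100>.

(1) The amplitude on |010> is 1/2.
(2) The observable IXZ averages to 1.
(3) The observable XII averages to 1.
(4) The final state's coefficient on |100> equals 1/2.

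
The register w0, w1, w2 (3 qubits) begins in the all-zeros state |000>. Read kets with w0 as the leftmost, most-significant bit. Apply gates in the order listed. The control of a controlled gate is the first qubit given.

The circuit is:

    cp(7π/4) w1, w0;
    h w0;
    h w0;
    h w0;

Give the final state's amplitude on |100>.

|100> carries amplitude sqrt(2)/2 in the final state. Key observation: steps 2-3 multiply out to the identity, so the circuit reduces to the remaining gates.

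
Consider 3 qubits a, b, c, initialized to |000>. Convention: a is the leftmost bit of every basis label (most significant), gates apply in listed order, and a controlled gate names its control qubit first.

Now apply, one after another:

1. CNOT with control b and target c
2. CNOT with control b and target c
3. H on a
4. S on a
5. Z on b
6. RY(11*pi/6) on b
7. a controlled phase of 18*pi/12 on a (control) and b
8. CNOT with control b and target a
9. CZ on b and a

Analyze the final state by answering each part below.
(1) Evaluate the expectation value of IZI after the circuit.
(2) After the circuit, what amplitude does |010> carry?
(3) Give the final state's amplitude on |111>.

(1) The expectation value of IZI is sqrt(3)/2.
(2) The amplitude on |010> is -1/4 + sqrt(3)/4.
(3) The amplitude on |111> is 0.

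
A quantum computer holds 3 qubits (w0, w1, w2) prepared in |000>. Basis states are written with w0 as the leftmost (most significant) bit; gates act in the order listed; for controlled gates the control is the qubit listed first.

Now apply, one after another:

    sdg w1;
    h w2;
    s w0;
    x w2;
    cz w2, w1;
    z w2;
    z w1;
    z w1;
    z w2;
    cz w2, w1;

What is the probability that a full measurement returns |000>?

The probability of measuring |000> is 1/2. Key observation: the block from step 5 through step 10 cancels to the identity and can be dropped.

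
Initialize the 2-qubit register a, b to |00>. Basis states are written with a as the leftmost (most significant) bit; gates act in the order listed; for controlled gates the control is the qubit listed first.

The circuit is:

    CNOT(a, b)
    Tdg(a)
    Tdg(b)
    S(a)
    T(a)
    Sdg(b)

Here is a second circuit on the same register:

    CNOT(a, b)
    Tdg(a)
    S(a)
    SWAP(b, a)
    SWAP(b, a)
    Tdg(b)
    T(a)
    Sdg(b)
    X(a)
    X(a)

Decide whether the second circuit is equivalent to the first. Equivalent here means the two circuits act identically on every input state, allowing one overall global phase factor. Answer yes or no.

Yes — the two circuits implement the same unitary up to a global phase.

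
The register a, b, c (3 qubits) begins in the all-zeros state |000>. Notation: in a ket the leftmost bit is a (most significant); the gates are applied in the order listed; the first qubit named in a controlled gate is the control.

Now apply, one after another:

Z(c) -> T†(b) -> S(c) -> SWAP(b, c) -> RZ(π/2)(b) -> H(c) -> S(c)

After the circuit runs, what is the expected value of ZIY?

The observable ZIY averages to 1.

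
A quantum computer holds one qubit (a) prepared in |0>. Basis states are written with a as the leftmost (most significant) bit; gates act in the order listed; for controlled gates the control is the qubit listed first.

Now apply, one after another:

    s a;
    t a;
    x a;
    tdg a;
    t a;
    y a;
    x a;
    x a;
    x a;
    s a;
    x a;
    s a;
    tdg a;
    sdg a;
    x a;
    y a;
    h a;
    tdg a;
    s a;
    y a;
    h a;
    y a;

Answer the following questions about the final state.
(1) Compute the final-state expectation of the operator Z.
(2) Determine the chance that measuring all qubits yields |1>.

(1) The expectation value of Z is sqrt(2)/2. Key observation: steps 8-9 multiply out to the identity, so the circuit reduces to the remaining gates.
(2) Outcome |1> occurs with probability 1/2 - sqrt(2)/4.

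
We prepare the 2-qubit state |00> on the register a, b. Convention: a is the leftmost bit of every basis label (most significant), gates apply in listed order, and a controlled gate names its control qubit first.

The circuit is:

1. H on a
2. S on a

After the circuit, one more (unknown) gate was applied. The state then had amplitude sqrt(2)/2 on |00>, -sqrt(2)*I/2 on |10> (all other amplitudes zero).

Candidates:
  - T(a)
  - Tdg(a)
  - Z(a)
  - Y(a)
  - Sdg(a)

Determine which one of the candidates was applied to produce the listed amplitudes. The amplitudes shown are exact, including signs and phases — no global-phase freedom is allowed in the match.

The unique candidate consistent with the amplitudes is Z(a).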